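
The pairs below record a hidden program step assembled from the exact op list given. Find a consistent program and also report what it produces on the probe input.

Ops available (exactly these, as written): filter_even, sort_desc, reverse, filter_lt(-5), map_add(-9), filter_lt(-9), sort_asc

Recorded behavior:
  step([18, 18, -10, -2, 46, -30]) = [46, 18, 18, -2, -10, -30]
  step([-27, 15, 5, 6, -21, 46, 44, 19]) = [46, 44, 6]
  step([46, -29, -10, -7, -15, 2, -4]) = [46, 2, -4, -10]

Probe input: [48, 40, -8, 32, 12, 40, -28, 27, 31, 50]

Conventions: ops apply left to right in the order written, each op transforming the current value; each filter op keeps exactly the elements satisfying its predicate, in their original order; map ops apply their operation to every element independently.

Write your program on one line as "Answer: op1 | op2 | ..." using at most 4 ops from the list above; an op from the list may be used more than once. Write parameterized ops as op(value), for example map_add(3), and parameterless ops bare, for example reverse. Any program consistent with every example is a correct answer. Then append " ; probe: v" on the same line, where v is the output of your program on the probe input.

sort_asc | filter_even | sort_desc ; probe: [50, 48, 40, 40, 32, 12, -8, -28]

Check, running the answer program on each example:
  [18, 18, -10, -2, 46, -30] -> [-30, -10, -2, 18, 18, 46] -> [-30, -10, -2, 18, 18, 46] -> [46, 18, 18, -2, -10, -30]
  [-27, 15, 5, 6, -21, 46, 44, 19] -> [-27, -21, 5, 6, 15, 19, 44, 46] -> [6, 44, 46] -> [46, 44, 6]
  [46, -29, -10, -7, -15, 2, -4] -> [-29, -15, -10, -7, -4, 2, 46] -> [-10, -4, 2, 46] -> [46, 2, -4, -10]
  probe: [48, 40, -8, 32, 12, 40, -28, 27, 31, 50] -> [-28, -8, 12, 27, 31, 32, 40, 40, 48, 50] -> [-28, -8, 12, 32, 40, 40, 48, 50] -> [50, 48, 40, 40, 32, 12, -8, -28]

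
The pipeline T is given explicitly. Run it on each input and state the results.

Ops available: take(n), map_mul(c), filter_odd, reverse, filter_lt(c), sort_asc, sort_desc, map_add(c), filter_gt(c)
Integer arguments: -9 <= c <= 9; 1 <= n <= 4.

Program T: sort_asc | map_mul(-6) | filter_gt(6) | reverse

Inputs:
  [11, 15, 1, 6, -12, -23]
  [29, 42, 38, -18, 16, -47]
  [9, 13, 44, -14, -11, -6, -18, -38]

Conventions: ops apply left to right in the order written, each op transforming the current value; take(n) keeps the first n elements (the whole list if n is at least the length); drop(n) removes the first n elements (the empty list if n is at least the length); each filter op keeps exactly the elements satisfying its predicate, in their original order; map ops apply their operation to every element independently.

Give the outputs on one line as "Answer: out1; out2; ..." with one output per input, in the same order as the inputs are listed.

Execution, op by op:
  [11, 15, 1, 6, -12, -23] -> [-23, -12, 1, 6, 11, 15] -> [138, 72, -6, -36, -66, -90] -> [138, 72] -> [72, 138]
  [29, 42, 38, -18, 16, -47] -> [-47, -18, 16, 29, 38, 42] -> [282, 108, -96, -174, -228, -252] -> [282, 108] -> [108, 282]
  [9, 13, 44, -14, -11, -6, -18, -38] -> [-38, -18, -14, -11, -6, 9, 13, 44] -> [228, 108, 84, 66, 36, -54, -78, -264] -> [228, 108, 84, 66, 36] -> [36, 66, 84, 108, 228]

[72, 138]; [108, 282]; [36, 66, 84, 108, 228]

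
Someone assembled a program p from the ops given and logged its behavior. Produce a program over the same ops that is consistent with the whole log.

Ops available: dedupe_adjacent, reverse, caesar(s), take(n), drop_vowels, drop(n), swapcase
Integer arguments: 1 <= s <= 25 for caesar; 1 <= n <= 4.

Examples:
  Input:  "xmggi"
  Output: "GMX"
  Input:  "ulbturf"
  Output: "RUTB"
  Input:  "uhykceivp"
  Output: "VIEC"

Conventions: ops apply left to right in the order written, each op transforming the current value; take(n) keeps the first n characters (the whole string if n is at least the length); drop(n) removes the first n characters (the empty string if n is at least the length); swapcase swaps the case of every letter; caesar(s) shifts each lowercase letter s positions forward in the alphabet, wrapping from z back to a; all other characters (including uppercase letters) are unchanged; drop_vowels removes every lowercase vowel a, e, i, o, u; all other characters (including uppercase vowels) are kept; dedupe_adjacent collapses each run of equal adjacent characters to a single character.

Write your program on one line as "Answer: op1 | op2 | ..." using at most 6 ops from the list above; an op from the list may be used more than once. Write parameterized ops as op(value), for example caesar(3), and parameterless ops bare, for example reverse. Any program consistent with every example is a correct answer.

reverse | dedupe_adjacent | drop(1) | swapcase | take(4)

Check, running the answer program on each example:
  "xmggi" -> "iggmx" -> "igmx" -> "gmx" -> "GMX" -> "GMX"
  "ulbturf" -> "frutblu" -> "frutblu" -> "rutblu" -> "RUTBLU" -> "RUTB"
  "uhykceivp" -> "pvieckyhu" -> "pvieckyhu" -> "vieckyhu" -> "VIECKYHU" -> "VIEC"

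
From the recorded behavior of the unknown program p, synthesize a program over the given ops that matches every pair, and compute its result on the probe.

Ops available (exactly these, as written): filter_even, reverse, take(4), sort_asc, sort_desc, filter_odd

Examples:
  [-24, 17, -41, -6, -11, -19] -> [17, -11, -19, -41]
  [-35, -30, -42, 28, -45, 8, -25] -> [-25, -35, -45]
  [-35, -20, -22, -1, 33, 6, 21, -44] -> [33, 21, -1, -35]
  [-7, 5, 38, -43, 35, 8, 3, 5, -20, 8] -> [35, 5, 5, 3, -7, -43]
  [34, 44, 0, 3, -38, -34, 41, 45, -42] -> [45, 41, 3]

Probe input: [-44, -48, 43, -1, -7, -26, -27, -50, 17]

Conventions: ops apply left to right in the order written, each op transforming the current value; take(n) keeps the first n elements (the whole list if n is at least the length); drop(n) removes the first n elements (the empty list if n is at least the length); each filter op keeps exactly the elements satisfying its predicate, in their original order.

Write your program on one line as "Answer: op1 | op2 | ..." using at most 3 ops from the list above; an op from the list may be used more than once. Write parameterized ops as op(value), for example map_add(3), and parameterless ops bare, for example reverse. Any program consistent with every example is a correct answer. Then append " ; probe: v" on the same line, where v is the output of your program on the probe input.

filter_odd | sort_desc ; probe: [43, 17, -1, -7, -27]

Check, running the answer program on each example:
  [-24, 17, -41, -6, -11, -19] -> [17, -41, -11, -19] -> [17, -11, -19, -41]
  [-35, -30, -42, 28, -45, 8, -25] -> [-35, -45, -25] -> [-25, -35, -45]
  [-35, -20, -22, -1, 33, 6, 21, -44] -> [-35, -1, 33, 21] -> [33, 21, -1, -35]
  [-7, 5, 38, -43, 35, 8, 3, 5, -20, 8] -> [-7, 5, -43, 35, 3, 5] -> [35, 5, 5, 3, -7, -43]
  [34, 44, 0, 3, -38, -34, 41, 45, -42] -> [3, 41, 45] -> [45, 41, 3]
  probe: [-44, -48, 43, -1, -7, -26, -27, -50, 17] -> [43, -1, -7, -27, 17] -> [43, 17, -1, -7, -27]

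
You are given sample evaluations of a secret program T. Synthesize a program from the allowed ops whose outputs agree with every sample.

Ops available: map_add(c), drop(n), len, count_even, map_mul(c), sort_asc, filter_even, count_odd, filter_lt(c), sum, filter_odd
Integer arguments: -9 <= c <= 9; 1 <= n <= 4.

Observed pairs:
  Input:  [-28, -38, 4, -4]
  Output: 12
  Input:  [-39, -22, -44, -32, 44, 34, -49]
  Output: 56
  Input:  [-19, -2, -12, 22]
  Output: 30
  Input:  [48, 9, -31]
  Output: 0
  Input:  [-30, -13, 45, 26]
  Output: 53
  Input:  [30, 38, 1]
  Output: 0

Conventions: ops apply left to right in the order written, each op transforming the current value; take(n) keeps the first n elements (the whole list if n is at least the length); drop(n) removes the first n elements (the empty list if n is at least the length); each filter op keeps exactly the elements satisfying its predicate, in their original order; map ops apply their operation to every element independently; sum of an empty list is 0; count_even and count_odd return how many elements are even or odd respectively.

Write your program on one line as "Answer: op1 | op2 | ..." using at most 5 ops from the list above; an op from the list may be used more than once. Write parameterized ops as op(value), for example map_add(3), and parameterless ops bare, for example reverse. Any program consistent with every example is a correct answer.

sort_asc | map_add(8) | drop(2) | drop(1) | sum

Check, running the answer program on each example:
  [-28, -38, 4, -4] -> [-38, -28, -4, 4] -> [-30, -20, 4, 12] -> [4, 12] -> [12] -> 12
  [-39, -22, -44, -32, 44, 34, -49] -> [-49, -44, -39, -32, -22, 34, 44] -> [-41, -36, -31, -24, -14, 42, 52] -> [-31, -24, -14, 42, 52] -> [-24, -14, 42, 52] -> 56
  [-19, -2, -12, 22] -> [-19, -12, -2, 22] -> [-11, -4, 6, 30] -> [6, 30] -> [30] -> 30
  [48, 9, -31] -> [-31, 9, 48] -> [-23, 17, 56] -> [56] -> [] -> 0
  [-30, -13, 45, 26] -> [-30, -13, 26, 45] -> [-22, -5, 34, 53] -> [34, 53] -> [53] -> 53
  [30, 38, 1] -> [1, 30, 38] -> [9, 38, 46] -> [46] -> [] -> 0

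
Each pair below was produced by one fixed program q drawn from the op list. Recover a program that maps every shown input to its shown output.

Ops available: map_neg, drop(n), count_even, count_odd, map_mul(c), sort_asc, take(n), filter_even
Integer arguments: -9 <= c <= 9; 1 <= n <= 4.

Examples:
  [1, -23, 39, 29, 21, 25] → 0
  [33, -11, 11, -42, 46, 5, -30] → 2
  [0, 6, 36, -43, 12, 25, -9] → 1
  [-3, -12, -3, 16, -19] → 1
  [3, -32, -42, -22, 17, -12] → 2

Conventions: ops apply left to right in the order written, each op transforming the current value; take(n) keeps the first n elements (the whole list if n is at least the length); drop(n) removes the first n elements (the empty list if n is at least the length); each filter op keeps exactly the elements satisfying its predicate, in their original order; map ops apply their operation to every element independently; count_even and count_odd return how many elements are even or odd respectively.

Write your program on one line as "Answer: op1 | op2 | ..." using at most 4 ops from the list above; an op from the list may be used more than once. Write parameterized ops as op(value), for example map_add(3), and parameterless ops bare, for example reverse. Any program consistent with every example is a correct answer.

drop(3) | take(3) | sort_asc | count_even

Check, running the answer program on each example:
  [1, -23, 39, 29, 21, 25] -> [29, 21, 25] -> [29, 21, 25] -> [21, 25, 29] -> 0
  [33, -11, 11, -42, 46, 5, -30] -> [-42, 46, 5, -30] -> [-42, 46, 5] -> [-42, 5, 46] -> 2
  [0, 6, 36, -43, 12, 25, -9] -> [-43, 12, 25, -9] -> [-43, 12, 25] -> [-43, 12, 25] -> 1
  [-3, -12, -3, 16, -19] -> [16, -19] -> [16, -19] -> [-19, 16] -> 1
  [3, -32, -42, -22, 17, -12] -> [-22, 17, -12] -> [-22, 17, -12] -> [-22, -12, 17] -> 2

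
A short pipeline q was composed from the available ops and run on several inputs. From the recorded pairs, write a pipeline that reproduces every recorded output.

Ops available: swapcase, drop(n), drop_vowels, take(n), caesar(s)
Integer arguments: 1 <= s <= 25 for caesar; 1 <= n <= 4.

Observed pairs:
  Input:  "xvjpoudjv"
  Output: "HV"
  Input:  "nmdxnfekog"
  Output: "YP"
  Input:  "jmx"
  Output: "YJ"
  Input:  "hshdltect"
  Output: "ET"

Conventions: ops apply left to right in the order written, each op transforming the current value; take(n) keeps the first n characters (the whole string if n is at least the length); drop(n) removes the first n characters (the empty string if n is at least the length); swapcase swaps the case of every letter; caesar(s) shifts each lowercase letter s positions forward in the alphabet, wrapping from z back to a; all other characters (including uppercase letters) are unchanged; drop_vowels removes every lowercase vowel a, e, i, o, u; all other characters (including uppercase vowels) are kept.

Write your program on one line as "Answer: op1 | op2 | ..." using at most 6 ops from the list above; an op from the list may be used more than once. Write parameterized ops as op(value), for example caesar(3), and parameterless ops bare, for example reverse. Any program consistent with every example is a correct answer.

drop(1) | drop_vowels | caesar(12) | take(2) | swapcase

Check, running the answer program on each example:
  "xvjpoudjv" -> "vjpoudjv" -> "vjpdjv" -> "hvbpvh" -> "hv" -> "HV"
  "nmdxnfekog" -> "mdxnfekog" -> "mdxnfkg" -> "ypjzrws" -> "yp" -> "YP"
  "jmx" -> "mx" -> "mx" -> "yj" -> "yj" -> "YJ"
  "hshdltect" -> "shdltect" -> "shdltct" -> "etpxfof" -> "et" -> "ET"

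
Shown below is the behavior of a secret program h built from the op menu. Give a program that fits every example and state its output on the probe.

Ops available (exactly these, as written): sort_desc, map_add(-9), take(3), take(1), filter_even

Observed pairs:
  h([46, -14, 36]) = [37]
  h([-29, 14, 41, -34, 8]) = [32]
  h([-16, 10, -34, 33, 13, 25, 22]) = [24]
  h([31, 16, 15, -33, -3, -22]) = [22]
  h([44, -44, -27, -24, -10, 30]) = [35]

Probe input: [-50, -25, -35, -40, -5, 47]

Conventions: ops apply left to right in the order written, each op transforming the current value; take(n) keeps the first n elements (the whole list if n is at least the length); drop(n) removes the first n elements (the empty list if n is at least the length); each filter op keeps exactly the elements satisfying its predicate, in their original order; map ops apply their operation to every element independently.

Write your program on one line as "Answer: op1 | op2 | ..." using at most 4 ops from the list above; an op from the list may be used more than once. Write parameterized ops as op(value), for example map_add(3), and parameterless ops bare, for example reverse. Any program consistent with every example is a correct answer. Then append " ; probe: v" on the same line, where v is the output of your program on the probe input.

sort_desc | map_add(-9) | take(1) ; probe: [38]

Check, running the answer program on each example:
  [46, -14, 36] -> [46, 36, -14] -> [37, 27, -23] -> [37]
  [-29, 14, 41, -34, 8] -> [41, 14, 8, -29, -34] -> [32, 5, -1, -38, -43] -> [32]
  [-16, 10, -34, 33, 13, 25, 22] -> [33, 25, 22, 13, 10, -16, -34] -> [24, 16, 13, 4, 1, -25, -43] -> [24]
  [31, 16, 15, -33, -3, -22] -> [31, 16, 15, -3, -22, -33] -> [22, 7, 6, -12, -31, -42] -> [22]
  [44, -44, -27, -24, -10, 30] -> [44, 30, -10, -24, -27, -44] -> [35, 21, -19, -33, -36, -53] -> [35]
  probe: [-50, -25, -35, -40, -5, 47] -> [47, -5, -25, -35, -40, -50] -> [38, -14, -34, -44, -49, -59] -> [38]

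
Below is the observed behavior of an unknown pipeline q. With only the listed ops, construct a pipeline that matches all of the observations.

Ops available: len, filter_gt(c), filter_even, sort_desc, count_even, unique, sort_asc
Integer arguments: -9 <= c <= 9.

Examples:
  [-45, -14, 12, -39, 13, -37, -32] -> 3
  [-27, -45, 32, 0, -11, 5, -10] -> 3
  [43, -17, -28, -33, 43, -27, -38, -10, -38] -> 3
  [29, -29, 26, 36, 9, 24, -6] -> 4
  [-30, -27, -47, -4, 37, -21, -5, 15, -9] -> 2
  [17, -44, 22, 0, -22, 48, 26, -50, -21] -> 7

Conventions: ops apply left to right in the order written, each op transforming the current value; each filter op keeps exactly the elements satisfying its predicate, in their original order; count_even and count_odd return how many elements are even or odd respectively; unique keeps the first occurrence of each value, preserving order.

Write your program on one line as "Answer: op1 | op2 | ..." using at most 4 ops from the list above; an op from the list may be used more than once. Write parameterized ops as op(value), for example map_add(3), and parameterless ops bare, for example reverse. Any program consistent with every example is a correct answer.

unique | sort_desc | sort_asc | count_even

Check, running the answer program on each example:
  [-45, -14, 12, -39, 13, -37, -32] -> [-45, -14, 12, -39, 13, -37, -32] -> [13, 12, -14, -32, -37, -39, -45] -> [-45, -39, -37, -32, -14, 12, 13] -> 3
  [-27, -45, 32, 0, -11, 5, -10] -> [-27, -45, 32, 0, -11, 5, -10] -> [32, 5, 0, -10, -11, -27, -45] -> [-45, -27, -11, -10, 0, 5, 32] -> 3
  [43, -17, -28, -33, 43, -27, -38, -10, -38] -> [43, -17, -28, -33, -27, -38, -10] -> [43, -10, -17, -27, -28, -33, -38] -> [-38, -33, -28, -27, -17, -10, 43] -> 3
  [29, -29, 26, 36, 9, 24, -6] -> [29, -29, 26, 36, 9, 24, -6] -> [36, 29, 26, 24, 9, -6, -29] -> [-29, -6, 9, 24, 26, 29, 36] -> 4
  [-30, -27, -47, -4, 37, -21, -5, 15, -9] -> [-30, -27, -47, -4, 37, -21, -5, 15, -9] -> [37, 15, -4, -5, -9, -21, -27, -30, -47] -> [-47, -30, -27, -21, -9, -5, -4, 15, 37] -> 2
  [17, -44, 22, 0, -22, 48, 26, -50, -21] -> [17, -44, 22, 0, -22, 48, 26, -50, -21] -> [48, 26, 22, 17, 0, -21, -22, -44, -50] -> [-50, -44, -22, -21, 0, 17, 22, 26, 48] -> 7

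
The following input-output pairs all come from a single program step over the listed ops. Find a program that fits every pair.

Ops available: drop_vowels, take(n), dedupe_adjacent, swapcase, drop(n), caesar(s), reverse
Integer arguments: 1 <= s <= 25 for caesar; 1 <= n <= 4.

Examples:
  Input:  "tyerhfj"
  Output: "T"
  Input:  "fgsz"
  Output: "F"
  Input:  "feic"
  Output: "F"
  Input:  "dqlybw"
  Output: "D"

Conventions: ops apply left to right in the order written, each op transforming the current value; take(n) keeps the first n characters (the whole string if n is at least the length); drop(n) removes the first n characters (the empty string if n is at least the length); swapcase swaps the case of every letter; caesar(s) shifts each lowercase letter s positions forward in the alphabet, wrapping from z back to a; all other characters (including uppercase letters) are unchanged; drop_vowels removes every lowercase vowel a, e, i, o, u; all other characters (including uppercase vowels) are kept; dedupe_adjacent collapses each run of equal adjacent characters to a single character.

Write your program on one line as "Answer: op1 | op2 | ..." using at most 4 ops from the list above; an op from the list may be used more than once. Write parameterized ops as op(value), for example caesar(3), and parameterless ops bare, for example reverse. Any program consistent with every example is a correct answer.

take(4) | drop_vowels | take(1) | swapcase

Check, running the answer program on each example:
  "tyerhfj" -> "tyer" -> "tyr" -> "t" -> "T"
  "fgsz" -> "fgsz" -> "fgsz" -> "f" -> "F"
  "feic" -> "feic" -> "fc" -> "f" -> "F"
  "dqlybw" -> "dqly" -> "dqly" -> "d" -> "D"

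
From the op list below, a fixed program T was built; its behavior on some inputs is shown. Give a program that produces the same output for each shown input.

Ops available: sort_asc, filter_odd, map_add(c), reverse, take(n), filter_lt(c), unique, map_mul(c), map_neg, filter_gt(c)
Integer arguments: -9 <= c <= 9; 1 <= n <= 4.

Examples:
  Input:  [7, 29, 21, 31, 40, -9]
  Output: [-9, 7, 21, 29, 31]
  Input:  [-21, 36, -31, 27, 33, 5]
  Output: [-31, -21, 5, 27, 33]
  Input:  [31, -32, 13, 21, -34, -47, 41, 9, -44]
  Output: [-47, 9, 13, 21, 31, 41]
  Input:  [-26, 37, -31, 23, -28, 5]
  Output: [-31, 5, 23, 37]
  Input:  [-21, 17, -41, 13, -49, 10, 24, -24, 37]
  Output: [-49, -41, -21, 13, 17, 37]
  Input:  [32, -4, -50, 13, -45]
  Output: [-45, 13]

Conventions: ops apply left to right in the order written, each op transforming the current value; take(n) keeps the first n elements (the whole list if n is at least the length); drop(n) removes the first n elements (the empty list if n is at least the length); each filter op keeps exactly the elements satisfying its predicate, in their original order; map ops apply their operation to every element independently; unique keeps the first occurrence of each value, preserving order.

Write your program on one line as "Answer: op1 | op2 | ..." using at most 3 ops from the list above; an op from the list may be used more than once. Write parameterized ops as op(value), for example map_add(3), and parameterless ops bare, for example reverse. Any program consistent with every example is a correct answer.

sort_asc | filter_odd

Check, running the answer program on each example:
  [7, 29, 21, 31, 40, -9] -> [-9, 7, 21, 29, 31, 40] -> [-9, 7, 21, 29, 31]
  [-21, 36, -31, 27, 33, 5] -> [-31, -21, 5, 27, 33, 36] -> [-31, -21, 5, 27, 33]
  [31, -32, 13, 21, -34, -47, 41, 9, -44] -> [-47, -44, -34, -32, 9, 13, 21, 31, 41] -> [-47, 9, 13, 21, 31, 41]
  [-26, 37, -31, 23, -28, 5] -> [-31, -28, -26, 5, 23, 37] -> [-31, 5, 23, 37]
  [-21, 17, -41, 13, -49, 10, 24, -24, 37] -> [-49, -41, -24, -21, 10, 13, 17, 24, 37] -> [-49, -41, -21, 13, 17, 37]
  [32, -4, -50, 13, -45] -> [-50, -45, -4, 13, 32] -> [-45, 13]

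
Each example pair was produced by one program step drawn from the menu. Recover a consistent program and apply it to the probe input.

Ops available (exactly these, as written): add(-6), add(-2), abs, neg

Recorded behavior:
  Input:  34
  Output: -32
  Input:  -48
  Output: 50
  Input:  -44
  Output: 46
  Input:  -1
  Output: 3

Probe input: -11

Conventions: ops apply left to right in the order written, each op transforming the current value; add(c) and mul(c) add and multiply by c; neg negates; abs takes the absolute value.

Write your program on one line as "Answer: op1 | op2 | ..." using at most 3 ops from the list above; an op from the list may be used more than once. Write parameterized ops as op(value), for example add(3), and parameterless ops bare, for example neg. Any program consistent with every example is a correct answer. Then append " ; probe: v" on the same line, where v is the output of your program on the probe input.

add(-2) | neg ; probe: 13

Check, running the answer program on each example:
  34 -> 32 -> -32
  -48 -> -50 -> 50
  -44 -> -46 -> 46
  -1 -> -3 -> 3
  probe: -11 -> -13 -> 13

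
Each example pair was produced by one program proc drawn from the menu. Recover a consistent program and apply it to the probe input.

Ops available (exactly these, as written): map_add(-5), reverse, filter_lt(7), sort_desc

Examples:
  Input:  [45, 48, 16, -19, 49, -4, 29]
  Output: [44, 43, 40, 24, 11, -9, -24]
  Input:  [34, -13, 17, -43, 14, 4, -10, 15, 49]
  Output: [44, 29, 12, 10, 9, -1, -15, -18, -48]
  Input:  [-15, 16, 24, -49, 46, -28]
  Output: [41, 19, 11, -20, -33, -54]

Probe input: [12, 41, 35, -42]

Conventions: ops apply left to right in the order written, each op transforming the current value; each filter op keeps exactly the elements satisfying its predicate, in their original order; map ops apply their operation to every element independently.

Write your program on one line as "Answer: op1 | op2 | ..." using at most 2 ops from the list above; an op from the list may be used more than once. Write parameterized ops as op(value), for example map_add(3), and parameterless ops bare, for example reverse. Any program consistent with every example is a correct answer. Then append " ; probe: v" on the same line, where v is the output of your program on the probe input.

sort_desc | map_add(-5) ; probe: [36, 30, 7, -47]

Check, running the answer program on each example:
  [45, 48, 16, -19, 49, -4, 29] -> [49, 48, 45, 29, 16, -4, -19] -> [44, 43, 40, 24, 11, -9, -24]
  [34, -13, 17, -43, 14, 4, -10, 15, 49] -> [49, 34, 17, 15, 14, 4, -10, -13, -43] -> [44, 29, 12, 10, 9, -1, -15, -18, -48]
  [-15, 16, 24, -49, 46, -28] -> [46, 24, 16, -15, -28, -49] -> [41, 19, 11, -20, -33, -54]
  probe: [12, 41, 35, -42] -> [41, 35, 12, -42] -> [36, 30, 7, -47]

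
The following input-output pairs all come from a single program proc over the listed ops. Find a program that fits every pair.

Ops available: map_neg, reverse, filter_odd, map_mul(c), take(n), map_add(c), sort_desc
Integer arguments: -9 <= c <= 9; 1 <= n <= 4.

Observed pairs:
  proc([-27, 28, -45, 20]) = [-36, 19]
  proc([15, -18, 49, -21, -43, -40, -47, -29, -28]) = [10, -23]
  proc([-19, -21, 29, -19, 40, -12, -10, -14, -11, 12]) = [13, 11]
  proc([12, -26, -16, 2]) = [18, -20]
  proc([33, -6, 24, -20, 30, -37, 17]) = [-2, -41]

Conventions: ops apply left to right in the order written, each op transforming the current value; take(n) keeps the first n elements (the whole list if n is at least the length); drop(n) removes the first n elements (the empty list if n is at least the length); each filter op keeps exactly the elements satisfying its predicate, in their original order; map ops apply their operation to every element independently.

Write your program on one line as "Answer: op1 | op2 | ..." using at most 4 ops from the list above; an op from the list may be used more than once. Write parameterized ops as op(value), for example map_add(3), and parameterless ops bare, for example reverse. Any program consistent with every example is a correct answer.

take(2) | map_add(8) | map_neg | reverse

Check, running the answer program on each example:
  [-27, 28, -45, 20] -> [-27, 28] -> [-19, 36] -> [19, -36] -> [-36, 19]
  [15, -18, 49, -21, -43, -40, -47, -29, -28] -> [15, -18] -> [23, -10] -> [-23, 10] -> [10, -23]
  [-19, -21, 29, -19, 40, -12, -10, -14, -11, 12] -> [-19, -21] -> [-11, -13] -> [11, 13] -> [13, 11]
  [12, -26, -16, 2] -> [12, -26] -> [20, -18] -> [-20, 18] -> [18, -20]
  [33, -6, 24, -20, 30, -37, 17] -> [33, -6] -> [41, 2] -> [-41, -2] -> [-2, -41]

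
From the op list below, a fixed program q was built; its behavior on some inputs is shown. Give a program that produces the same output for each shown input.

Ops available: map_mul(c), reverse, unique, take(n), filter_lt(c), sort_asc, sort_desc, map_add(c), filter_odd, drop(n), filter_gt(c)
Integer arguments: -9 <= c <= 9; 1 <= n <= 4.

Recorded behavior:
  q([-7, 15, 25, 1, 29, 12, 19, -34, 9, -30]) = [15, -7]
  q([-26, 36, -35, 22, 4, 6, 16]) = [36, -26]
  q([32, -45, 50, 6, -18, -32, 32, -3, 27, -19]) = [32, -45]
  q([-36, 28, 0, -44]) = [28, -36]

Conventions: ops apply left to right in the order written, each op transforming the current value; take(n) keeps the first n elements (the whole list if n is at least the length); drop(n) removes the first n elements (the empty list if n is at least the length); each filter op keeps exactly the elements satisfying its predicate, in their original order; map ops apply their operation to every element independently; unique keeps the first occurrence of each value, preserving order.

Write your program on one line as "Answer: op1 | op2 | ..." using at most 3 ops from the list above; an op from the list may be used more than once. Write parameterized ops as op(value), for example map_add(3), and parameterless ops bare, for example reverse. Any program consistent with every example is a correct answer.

take(2) | reverse | sort_desc

Check, running the answer program on each example:
  [-7, 15, 25, 1, 29, 12, 19, -34, 9, -30] -> [-7, 15] -> [15, -7] -> [15, -7]
  [-26, 36, -35, 22, 4, 6, 16] -> [-26, 36] -> [36, -26] -> [36, -26]
  [32, -45, 50, 6, -18, -32, 32, -3, 27, -19] -> [32, -45] -> [-45, 32] -> [32, -45]
  [-36, 28, 0, -44] -> [-36, 28] -> [28, -36] -> [28, -36]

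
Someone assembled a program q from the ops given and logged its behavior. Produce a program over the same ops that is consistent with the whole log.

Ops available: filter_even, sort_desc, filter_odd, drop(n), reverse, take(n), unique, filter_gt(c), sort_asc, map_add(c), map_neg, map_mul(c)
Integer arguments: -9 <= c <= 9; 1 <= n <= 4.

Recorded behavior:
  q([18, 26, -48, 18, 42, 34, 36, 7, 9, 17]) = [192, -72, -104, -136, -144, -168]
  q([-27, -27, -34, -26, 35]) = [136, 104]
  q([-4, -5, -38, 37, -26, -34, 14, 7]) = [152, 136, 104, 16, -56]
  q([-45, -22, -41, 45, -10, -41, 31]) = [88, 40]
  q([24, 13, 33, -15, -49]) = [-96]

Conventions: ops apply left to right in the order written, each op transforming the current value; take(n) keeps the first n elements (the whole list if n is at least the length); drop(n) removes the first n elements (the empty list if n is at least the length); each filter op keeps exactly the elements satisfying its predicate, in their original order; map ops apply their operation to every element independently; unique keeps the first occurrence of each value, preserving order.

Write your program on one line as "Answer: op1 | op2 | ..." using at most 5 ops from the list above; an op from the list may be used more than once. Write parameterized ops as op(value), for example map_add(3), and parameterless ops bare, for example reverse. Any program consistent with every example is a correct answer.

filter_even | sort_desc | reverse | unique | map_mul(-4)

Check, running the answer program on each example:
  [18, 26, -48, 18, 42, 34, 36, 7, 9, 17] -> [18, 26, -48, 18, 42, 34, 36] -> [42, 36, 34, 26, 18, 18, -48] -> [-48, 18, 18, 26, 34, 36, 42] -> [-48, 18, 26, 34, 36, 42] -> [192, -72, -104, -136, -144, -168]
  [-27, -27, -34, -26, 35] -> [-34, -26] -> [-26, -34] -> [-34, -26] -> [-34, -26] -> [136, 104]
  [-4, -5, -38, 37, -26, -34, 14, 7] -> [-4, -38, -26, -34, 14] -> [14, -4, -26, -34, -38] -> [-38, -34, -26, -4, 14] -> [-38, -34, -26, -4, 14] -> [152, 136, 104, 16, -56]
  [-45, -22, -41, 45, -10, -41, 31] -> [-22, -10] -> [-10, -22] -> [-22, -10] -> [-22, -10] -> [88, 40]
  [24, 13, 33, -15, -49] -> [24] -> [24] -> [24] -> [24] -> [-96]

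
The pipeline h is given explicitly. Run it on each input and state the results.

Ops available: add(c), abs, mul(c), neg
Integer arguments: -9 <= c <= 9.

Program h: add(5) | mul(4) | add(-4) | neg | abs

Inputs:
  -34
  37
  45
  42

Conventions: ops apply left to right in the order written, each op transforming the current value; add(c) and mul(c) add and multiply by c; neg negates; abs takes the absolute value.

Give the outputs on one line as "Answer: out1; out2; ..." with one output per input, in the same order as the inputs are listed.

Execution, op by op:
  -34 -> -29 -> -116 -> -120 -> 120 -> 120
  37 -> 42 -> 168 -> 164 -> -164 -> 164
  45 -> 50 -> 200 -> 196 -> -196 -> 196
  42 -> 47 -> 188 -> 184 -> -184 -> 184

120; 164; 196; 184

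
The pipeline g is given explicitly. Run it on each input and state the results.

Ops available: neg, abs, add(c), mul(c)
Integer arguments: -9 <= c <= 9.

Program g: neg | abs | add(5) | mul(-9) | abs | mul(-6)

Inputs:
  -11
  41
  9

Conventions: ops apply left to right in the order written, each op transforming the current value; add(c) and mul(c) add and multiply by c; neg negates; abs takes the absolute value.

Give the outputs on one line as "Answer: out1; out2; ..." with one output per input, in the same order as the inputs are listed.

Execution, op by op:
  -11 -> 11 -> 11 -> 16 -> -144 -> 144 -> -864
  41 -> -41 -> 41 -> 46 -> -414 -> 414 -> -2484
  9 -> -9 -> 9 -> 14 -> -126 -> 126 -> -756

-864; -2484; -756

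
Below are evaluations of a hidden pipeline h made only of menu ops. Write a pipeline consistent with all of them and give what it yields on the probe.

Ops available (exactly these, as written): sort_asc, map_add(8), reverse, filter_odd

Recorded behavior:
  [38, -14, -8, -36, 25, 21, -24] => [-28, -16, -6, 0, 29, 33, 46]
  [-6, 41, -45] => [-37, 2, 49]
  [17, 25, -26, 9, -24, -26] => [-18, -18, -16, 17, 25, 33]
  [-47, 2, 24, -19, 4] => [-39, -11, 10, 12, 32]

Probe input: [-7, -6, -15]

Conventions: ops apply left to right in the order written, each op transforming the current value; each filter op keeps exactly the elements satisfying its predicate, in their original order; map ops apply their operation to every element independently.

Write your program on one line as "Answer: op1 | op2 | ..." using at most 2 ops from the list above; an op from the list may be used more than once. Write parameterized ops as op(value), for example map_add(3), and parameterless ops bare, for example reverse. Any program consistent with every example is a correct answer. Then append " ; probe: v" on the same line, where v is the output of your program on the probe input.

map_add(8) | sort_asc ; probe: [-7, 1, 2]

Check, running the answer program on each example:
  [38, -14, -8, -36, 25, 21, -24] -> [46, -6, 0, -28, 33, 29, -16] -> [-28, -16, -6, 0, 29, 33, 46]
  [-6, 41, -45] -> [2, 49, -37] -> [-37, 2, 49]
  [17, 25, -26, 9, -24, -26] -> [25, 33, -18, 17, -16, -18] -> [-18, -18, -16, 17, 25, 33]
  [-47, 2, 24, -19, 4] -> [-39, 10, 32, -11, 12] -> [-39, -11, 10, 12, 32]
  probe: [-7, -6, -15] -> [1, 2, -7] -> [-7, 1, 2]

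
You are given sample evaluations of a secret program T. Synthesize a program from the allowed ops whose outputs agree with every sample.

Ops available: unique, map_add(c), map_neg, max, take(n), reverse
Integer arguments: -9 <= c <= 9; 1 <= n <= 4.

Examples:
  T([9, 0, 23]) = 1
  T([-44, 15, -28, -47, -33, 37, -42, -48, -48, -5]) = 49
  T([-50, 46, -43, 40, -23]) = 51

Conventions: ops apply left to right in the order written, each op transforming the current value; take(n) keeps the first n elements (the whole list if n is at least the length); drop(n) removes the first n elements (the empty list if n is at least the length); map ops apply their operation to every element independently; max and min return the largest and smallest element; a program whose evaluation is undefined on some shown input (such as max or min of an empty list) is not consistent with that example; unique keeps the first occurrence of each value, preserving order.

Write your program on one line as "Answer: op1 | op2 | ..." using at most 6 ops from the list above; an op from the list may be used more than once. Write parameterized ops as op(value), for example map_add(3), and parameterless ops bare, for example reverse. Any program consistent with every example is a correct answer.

reverse | map_add(-1) | unique | map_neg | reverse | max

Check, running the answer program on each example:
  [9, 0, 23] -> [23, 0, 9] -> [22, -1, 8] -> [22, -1, 8] -> [-22, 1, -8] -> [-8, 1, -22] -> 1
  [-44, 15, -28, -47, -33, 37, -42, -48, -48, -5] -> [-5, -48, -48, -42, 37, -33, -47, -28, 15, -44] -> [-6, -49, -49, -43, 36, -34, -48, -29, 14, -45] -> [-6, -49, -43, 36, -34, -48, -29, 14, -45] -> [6, 49, 43, -36, 34, 48, 29, -14, 45] -> [45, -14, 29, 48, 34, -36, 43, 49, 6] -> 49
  [-50, 46, -43, 40, -23] -> [-23, 40, -43, 46, -50] -> [-24, 39, -44, 45, -51] -> [-24, 39, -44, 45, -51] -> [24, -39, 44, -45, 51] -> [51, -45, 44, -39, 24] -> 51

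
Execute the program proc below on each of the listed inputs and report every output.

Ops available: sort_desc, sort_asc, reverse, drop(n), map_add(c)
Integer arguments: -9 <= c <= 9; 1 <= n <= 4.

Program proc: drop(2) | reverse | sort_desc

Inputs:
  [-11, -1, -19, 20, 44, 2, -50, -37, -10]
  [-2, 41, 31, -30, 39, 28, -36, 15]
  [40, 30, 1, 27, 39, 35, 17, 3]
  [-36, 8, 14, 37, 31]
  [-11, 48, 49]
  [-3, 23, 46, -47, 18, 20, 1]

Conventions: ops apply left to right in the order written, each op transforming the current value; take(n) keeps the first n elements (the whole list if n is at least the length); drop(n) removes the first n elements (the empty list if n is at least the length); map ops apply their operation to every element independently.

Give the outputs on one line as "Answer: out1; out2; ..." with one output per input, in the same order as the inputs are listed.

[44, 20, 2, -10, -19, -37, -50]; [39, 31, 28, 15, -30, -36]; [39, 35, 27, 17, 3, 1]; [37, 31, 14]; [49]; [46, 20, 18, 1, -47]

Execution, op by op:
  [-11, -1, -19, 20, 44, 2, -50, -37, -10] -> [-19, 20, 44, 2, -50, -37, -10] -> [-10, -37, -50, 2, 44, 20, -19] -> [44, 20, 2, -10, -19, -37, -50]
  [-2, 41, 31, -30, 39, 28, -36, 15] -> [31, -30, 39, 28, -36, 15] -> [15, -36, 28, 39, -30, 31] -> [39, 31, 28, 15, -30, -36]
  [40, 30, 1, 27, 39, 35, 17, 3] -> [1, 27, 39, 35, 17, 3] -> [3, 17, 35, 39, 27, 1] -> [39, 35, 27, 17, 3, 1]
  [-36, 8, 14, 37, 31] -> [14, 37, 31] -> [31, 37, 14] -> [37, 31, 14]
  [-11, 48, 49] -> [49] -> [49] -> [49]
  [-3, 23, 46, -47, 18, 20, 1] -> [46, -47, 18, 20, 1] -> [1, 20, 18, -47, 46] -> [46, 20, 18, 1, -47]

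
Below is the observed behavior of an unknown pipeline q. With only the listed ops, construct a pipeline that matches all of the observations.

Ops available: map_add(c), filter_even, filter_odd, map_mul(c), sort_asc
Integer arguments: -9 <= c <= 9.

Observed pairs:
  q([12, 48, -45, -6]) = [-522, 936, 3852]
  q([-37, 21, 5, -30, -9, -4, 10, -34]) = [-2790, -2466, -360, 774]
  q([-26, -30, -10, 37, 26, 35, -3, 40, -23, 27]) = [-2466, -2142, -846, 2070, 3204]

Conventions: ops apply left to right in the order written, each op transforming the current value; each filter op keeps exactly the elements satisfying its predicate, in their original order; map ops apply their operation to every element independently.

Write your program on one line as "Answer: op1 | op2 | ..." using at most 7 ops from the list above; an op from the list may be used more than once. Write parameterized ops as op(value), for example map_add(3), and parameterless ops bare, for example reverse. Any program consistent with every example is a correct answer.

map_mul(9) | map_add(-5) | map_mul(9) | filter_odd | map_add(9) | sort_asc

Check, running the answer program on each example:
  [12, 48, -45, -6] -> [108, 432, -405, -54] -> [103, 427, -410, -59] -> [927, 3843, -3690, -531] -> [927, 3843, -531] -> [936, 3852, -522] -> [-522, 936, 3852]
  [-37, 21, 5, -30, -9, -4, 10, -34] -> [-333, 189, 45, -270, -81, -36, 90, -306] -> [-338, 184, 40, -275, -86, -41, 85, -311] -> [-3042, 1656, 360, -2475, -774, -369, 765, -2799] -> [-2475, -369, 765, -2799] -> [-2466, -360, 774, -2790] -> [-2790, -2466, -360, 774]
  [-26, -30, -10, 37, 26, 35, -3, 40, -23, 27] -> [-234, -270, -90, 333, 234, 315, -27, 360, -207, 243] -> [-239, -275, -95, 328, 229, 310, -32, 355, -212, 238] -> [-2151, -2475, -855, 2952, 2061, 2790, -288, 3195, -1908, 2142] -> [-2151, -2475, -855, 2061, 3195] -> [-2142, -2466, -846, 2070, 3204] -> [-2466, -2142, -846, 2070, 3204]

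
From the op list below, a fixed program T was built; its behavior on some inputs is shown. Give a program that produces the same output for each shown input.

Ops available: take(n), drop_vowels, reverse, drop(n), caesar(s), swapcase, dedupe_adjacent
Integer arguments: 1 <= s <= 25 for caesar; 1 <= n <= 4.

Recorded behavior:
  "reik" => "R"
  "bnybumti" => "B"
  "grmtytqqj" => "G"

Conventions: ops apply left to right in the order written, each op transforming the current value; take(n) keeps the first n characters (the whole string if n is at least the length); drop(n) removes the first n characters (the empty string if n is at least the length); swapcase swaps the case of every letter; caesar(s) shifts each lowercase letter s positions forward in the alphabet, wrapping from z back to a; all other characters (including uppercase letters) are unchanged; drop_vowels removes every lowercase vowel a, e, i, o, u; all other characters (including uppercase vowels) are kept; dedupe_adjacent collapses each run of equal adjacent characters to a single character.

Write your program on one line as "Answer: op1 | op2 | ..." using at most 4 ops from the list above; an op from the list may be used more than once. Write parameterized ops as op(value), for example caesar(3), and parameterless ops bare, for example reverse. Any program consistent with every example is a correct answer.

dedupe_adjacent | take(2) | take(1) | swapcase

Check, running the answer program on each example:
  "reik" -> "reik" -> "re" -> "r" -> "R"
  "bnybumti" -> "bnybumti" -> "bn" -> "b" -> "B"
  "grmtytqqj" -> "grmtytqj" -> "gr" -> "g" -> "G"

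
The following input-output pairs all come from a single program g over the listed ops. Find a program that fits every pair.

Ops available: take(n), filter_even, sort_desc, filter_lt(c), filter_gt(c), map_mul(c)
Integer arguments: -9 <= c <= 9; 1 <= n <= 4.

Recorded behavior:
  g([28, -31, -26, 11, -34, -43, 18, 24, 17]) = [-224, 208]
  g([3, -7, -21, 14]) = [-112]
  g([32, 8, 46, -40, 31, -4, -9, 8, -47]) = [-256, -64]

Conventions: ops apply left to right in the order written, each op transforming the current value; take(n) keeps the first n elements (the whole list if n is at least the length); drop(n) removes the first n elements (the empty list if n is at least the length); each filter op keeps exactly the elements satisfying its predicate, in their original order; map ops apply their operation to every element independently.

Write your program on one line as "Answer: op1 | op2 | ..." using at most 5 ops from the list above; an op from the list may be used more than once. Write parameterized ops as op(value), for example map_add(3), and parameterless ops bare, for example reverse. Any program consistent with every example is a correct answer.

filter_even | map_mul(-2) | map_mul(4) | take(2)

Check, running the answer program on each example:
  [28, -31, -26, 11, -34, -43, 18, 24, 17] -> [28, -26, -34, 18, 24] -> [-56, 52, 68, -36, -48] -> [-224, 208, 272, -144, -192] -> [-224, 208]
  [3, -7, -21, 14] -> [14] -> [-28] -> [-112] -> [-112]
  [32, 8, 46, -40, 31, -4, -9, 8, -47] -> [32, 8, 46, -40, -4, 8] -> [-64, -16, -92, 80, 8, -16] -> [-256, -64, -368, 320, 32, -64] -> [-256, -64]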